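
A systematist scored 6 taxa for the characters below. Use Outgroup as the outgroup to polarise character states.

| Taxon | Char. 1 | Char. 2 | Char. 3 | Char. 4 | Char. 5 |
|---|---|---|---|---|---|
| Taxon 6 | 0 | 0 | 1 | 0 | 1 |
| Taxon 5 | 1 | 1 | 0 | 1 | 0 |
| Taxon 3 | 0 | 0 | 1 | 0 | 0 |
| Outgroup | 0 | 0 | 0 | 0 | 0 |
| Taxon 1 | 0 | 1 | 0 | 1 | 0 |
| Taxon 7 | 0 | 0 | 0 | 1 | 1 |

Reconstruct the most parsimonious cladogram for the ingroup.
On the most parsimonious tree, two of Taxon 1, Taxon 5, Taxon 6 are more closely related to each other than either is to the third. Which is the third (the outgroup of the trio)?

Taxon 6

The outgroup has state '0' for every character, so '1' is the derived state throughout.
Char. 1: derived state '1' in Taxon 5 only — an autapomorphy, so it tells us nothing about relationships among taxa.
Char. 2: derived state '1' in Taxon 1 and Taxon 5 only — synapomorphy for {Taxon 1, Taxon 5}.
Char. 3 (derived state '1') is shared by Taxon 3 and Taxon 6 — a synapomorphy uniting that clade.
Only Taxon 1, Taxon 5, and Taxon 7 show the derived state '1' for Char. 4, supporting them as a clade.
Char. 5 (state '1') occurs in Taxon 6 and Taxon 7 but conflicts with the nesting implied by the other characters — most parsimoniously interpreted as homoplasy.
Most parsimonious ingroup topology: ((Taxon 3,Taxon 6),((Taxon 5,Taxon 1),Taxon 7)).
Taxon 5 and Taxon 1 share a more recent common ancestor with each other than either does with Taxon 6, so Taxon 6 is the least closely related of the three.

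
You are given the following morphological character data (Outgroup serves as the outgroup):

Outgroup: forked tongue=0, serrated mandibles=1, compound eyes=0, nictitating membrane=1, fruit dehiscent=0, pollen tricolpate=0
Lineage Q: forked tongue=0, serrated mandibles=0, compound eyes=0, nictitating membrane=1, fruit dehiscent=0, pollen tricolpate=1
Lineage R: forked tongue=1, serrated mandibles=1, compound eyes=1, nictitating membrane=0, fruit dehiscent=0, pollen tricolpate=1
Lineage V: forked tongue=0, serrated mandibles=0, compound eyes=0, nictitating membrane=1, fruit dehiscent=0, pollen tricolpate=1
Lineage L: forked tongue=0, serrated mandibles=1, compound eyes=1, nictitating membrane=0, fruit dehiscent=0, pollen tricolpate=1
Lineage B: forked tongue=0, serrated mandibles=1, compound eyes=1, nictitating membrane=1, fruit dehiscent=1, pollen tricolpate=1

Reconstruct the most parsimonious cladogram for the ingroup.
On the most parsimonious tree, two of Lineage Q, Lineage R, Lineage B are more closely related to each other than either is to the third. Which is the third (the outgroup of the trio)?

Character polarity is set by the outgroup: the derived state is whichever differs from the outgroup's state, so for serrated mandibles, nictitating membrane the derived state is '0', and for the remaining characters it is '1'.
forked tongue: derived state '1' in Lineage R only — an autapomorphy, so it tells us nothing about relationships among taxa.
serrated mandibles (derived state '0') is shared by Lineage Q and Lineage V — a synapomorphy uniting that clade.
compound eyes: derived state '1' in Lineage B, Lineage L, and Lineage R only — synapomorphy for {Lineage B, Lineage L, Lineage R}.
nictitating membrane (derived state '0') is shared by Lineage L and Lineage R — a synapomorphy uniting that clade.
fruit dehiscent: derived state '1' in Lineage B only — an autapomorphy, so it tells us nothing about relationships among taxa.
All ingroup taxa share the derived state '1' for pollen tricolpate; it defines the ingroup but does not resolve relationships within it.
Most parsimonious ingroup topology: ((Lineage Q,Lineage V),((Lineage R,Lineage L),Lineage B)).
Lineage R and Lineage B share a more recent common ancestor with each other than either does with Lineage Q, so Lineage Q is the least closely related of the three.

Lineage Q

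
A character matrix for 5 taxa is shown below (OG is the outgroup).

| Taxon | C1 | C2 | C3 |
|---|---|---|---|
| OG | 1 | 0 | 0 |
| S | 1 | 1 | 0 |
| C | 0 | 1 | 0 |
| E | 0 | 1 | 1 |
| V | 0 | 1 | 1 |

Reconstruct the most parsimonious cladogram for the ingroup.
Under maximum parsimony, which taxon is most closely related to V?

Character polarity is set by the outgroup: the derived state is whichever differs from the outgroup's state, so for C1 the derived state is '0', and for the remaining characters it is '1'.
C1 (derived state '0') is shared by C, E, and V — a synapomorphy uniting that clade.
C2 (derived state '1') is shared by all ingroup taxa — unites the whole ingroup.
Only E and V show the derived state '1' for C3, supporting them as a clade.
Most parsimonious ingroup topology: (S,(C,(E,V))).
V and E form a cherry on this tree, so they are sister taxa.

E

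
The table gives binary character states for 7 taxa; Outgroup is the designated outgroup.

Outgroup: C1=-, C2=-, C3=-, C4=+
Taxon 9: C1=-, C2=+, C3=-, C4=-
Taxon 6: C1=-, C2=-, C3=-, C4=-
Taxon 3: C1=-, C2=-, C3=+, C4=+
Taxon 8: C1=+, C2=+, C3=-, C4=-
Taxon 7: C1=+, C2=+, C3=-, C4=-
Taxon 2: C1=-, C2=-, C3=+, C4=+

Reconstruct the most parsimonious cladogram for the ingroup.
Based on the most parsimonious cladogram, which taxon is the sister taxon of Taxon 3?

Character polarity is set by the outgroup: the derived state is whichever differs from the outgroup's state, so for C4 the derived state is '-', and for the remaining characters it is '+'.
C1: derived state '+' in Taxon 7 and Taxon 8 only — synapomorphy for {Taxon 7, Taxon 8}.
C2: derived state '+' in Taxon 7, Taxon 8, and Taxon 9 only — synapomorphy for {Taxon 7, Taxon 8, Taxon 9}.
Only Taxon 2 and Taxon 3 show the derived state '+' for C3, supporting them as a clade.
C4: derived state '-' in Taxon 6, Taxon 7, Taxon 8, and Taxon 9 only — synapomorphy for {Taxon 6, Taxon 7, Taxon 8, Taxon 9}.
Most parsimonious ingroup topology: (((Taxon 9,(Taxon 8,Taxon 7)),Taxon 6),(Taxon 3,Taxon 2)).
Taxon 3 and Taxon 2 form a cherry on this tree, so they are sister taxa.

Taxon 2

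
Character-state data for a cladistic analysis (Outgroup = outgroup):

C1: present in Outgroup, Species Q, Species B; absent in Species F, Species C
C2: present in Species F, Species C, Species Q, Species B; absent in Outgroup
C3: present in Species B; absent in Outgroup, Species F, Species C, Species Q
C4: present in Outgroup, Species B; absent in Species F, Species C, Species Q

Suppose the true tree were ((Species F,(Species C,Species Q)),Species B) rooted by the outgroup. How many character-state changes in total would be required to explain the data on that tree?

Map each character onto ((Species F,(Species C,Species Q)),Species B) (rooted by Outgroup) and count the minimum state changes it requires (Fitch parsimony):
C1: 2; C2: 1; C3: 1; C4: 1.
Total tree length = 5.

5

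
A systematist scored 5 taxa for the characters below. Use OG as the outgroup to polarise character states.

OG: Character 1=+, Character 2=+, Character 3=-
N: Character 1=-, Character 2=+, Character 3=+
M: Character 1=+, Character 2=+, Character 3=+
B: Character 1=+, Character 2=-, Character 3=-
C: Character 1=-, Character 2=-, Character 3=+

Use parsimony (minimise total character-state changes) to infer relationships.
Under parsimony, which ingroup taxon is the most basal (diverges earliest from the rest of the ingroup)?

Character polarity is set by the outgroup: the derived state is whichever differs from the outgroup's state, so for Character 1, Character 2 the derived state is '-', and for the remaining characters it is '+'.
Only C and N show the derived state '-' for Character 1, supporting them as a clade.
Character 2 (state '-') occurs in B and C but conflicts with the nesting implied by the other characters — most parsimoniously interpreted as homoplasy.
Character 3 (derived state '+') is shared by C, M, and N — a synapomorphy uniting that clade.
Most parsimonious ingroup topology: (((N,C),M),B).
B is sister to the clade containing all other ingroup taxa, so it is the earliest-diverging (most basal) ingroup lineage.

B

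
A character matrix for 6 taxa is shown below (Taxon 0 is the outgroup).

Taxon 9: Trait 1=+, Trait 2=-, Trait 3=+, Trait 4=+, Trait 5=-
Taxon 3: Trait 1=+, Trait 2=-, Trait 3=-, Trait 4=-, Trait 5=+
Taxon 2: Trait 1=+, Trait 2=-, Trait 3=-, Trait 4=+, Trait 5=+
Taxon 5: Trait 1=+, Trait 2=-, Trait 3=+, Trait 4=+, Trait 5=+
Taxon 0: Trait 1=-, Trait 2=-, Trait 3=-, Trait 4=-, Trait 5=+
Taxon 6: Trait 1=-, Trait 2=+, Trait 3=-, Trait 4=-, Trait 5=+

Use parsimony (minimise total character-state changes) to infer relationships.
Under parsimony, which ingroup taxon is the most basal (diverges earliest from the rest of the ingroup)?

Taxon 6

Character polarity is set by the outgroup: the derived state is whichever differs from the outgroup's state, so for Trait 5 the derived state is '-', and for the remaining characters it is '+'.
Only Taxon 2, Taxon 3, Taxon 5, and Taxon 9 show the derived state '+' for Trait 1, supporting them as a clade.
Trait 2: derived state '+' in Taxon 6 only — an autapomorphy, so it tells us nothing about relationships among taxa.
Trait 3: derived state '+' in Taxon 5 and Taxon 9 only — synapomorphy for {Taxon 5, Taxon 9}.
Trait 4: derived state '+' in Taxon 2, Taxon 5, and Taxon 9 only — synapomorphy for {Taxon 2, Taxon 5, Taxon 9}.
Trait 5 (derived state '-') is unique to Taxon 9 (autapomorphy; uninformative for grouping).
Most parsimonious ingroup topology: ((Taxon 3,((Taxon 5,Taxon 9),Taxon 2)),Taxon 6).
Taxon 6 is sister to the clade containing all other ingroup taxa, so it is the earliest-diverging (most basal) ingroup lineage.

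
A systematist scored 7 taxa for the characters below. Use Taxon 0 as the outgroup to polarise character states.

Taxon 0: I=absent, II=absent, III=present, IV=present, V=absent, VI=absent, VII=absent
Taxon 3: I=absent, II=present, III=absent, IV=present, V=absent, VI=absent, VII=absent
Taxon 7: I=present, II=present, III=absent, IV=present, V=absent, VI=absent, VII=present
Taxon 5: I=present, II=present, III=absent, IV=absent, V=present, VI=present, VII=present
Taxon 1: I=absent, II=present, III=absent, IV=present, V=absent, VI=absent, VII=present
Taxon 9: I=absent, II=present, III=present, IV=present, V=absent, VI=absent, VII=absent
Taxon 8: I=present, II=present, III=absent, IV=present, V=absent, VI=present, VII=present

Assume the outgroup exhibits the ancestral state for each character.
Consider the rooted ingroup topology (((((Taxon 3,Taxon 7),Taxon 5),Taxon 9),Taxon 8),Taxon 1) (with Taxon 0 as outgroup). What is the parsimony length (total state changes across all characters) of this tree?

13

Map each character onto (((((Taxon 3,Taxon 7),Taxon 5),Taxon 9),Taxon 8),Taxon 1) (rooted by Taxon 0) and count the minimum state changes it requires (Fitch parsimony):
I: 3; II: 1; III: 2; IV: 1; V: 1; VI: 2; VII: 3.
Total tree length = 13.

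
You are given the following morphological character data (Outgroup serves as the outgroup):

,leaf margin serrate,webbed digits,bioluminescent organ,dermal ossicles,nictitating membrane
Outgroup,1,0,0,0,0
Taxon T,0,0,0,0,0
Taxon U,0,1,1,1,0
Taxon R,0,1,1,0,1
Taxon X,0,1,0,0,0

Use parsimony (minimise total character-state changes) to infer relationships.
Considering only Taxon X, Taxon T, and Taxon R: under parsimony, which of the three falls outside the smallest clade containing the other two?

Character polarity is set by the outgroup: the derived state is whichever differs from the outgroup's state, so for leaf margin serrate the derived state is '0', and for the remaining characters it is '1'.
leaf margin serrate (derived state '0') is shared by all ingroup taxa — unites the whole ingroup.
webbed digits (derived state '1') is shared by Taxon R, Taxon U, and Taxon X — a synapomorphy uniting that clade.
Only Taxon R and Taxon U show the derived state '1' for bioluminescent organ, supporting them as a clade.
dermal ossicles: derived state '1' in Taxon U only — an autapomorphy, so it tells us nothing about relationships among taxa.
nictitating membrane: derived state '1' in Taxon R only — an autapomorphy, so it tells us nothing about relationships among taxa.
Most parsimonious ingroup topology: (Taxon T,((Taxon U,Taxon R),Taxon X)).
Taxon R and Taxon X share a more recent common ancestor with each other than either does with Taxon T, so Taxon T is the least closely related of the three.

Taxon T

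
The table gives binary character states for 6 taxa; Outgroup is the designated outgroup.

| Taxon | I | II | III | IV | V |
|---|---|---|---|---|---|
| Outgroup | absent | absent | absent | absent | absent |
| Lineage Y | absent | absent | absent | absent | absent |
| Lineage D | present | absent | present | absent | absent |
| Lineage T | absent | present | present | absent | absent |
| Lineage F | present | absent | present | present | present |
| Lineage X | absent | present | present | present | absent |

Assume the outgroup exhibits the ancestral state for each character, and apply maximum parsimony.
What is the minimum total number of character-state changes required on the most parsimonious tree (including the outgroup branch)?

6

The outgroup has state 'absent' for every character, so 'present' is the derived state throughout.
Only Lineage D and Lineage F show the derived state 'present' for I, supporting them as a clade.
II: derived state 'present' in Lineage T and Lineage X only — synapomorphy for {Lineage T, Lineage X}.
Only Lineage D, Lineage F, Lineage T, and Lineage X show the derived state 'present' for III, supporting them as a clade.
IV groups Lineage F and Lineage X, which is incompatible with the clades supported by the remaining characters; treating it as convergent (homoplasy) costs fewer steps than any alternative tree.
V (derived state 'present') is unique to Lineage F (autapomorphy; uninformative for grouping).
Most parsimonious ingroup topology: (Lineage Y,((Lineage D,Lineage F),(Lineage T,Lineage X))).
Changes per character on this tree: I: 1; II: 1; III: 1; IV: 2; V: 1.
Total = 6.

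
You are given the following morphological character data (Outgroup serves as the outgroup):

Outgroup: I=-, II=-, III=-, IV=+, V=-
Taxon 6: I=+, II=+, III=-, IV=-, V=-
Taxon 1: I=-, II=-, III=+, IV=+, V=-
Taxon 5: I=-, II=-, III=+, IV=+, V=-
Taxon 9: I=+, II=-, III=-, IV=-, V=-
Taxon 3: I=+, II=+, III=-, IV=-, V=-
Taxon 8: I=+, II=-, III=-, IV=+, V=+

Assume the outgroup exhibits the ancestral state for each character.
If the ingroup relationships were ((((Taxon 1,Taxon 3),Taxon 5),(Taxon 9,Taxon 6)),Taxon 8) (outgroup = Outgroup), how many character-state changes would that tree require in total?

10

Map each character onto ((((Taxon 1,Taxon 3),Taxon 5),(Taxon 9,Taxon 6)),Taxon 8) (rooted by Outgroup) and count the minimum state changes it requires (Fitch parsimony):
I: 3; II: 2; III: 2; IV: 2; V: 1.
Total tree length = 10.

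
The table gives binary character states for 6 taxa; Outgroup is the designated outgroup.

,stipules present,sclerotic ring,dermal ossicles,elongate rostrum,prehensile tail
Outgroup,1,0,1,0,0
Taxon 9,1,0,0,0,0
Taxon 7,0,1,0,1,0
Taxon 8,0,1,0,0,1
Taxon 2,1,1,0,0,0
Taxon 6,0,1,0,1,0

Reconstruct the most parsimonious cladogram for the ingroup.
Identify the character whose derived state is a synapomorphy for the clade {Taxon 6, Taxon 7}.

elongate rostrum

Character polarity is set by the outgroup: the derived state is whichever differs from the outgroup's state, so for stipules present, dermal ossicles the derived state is '0', and for the remaining characters it is '1'.
stipules present (derived state '0') is shared by Taxon 6, Taxon 7, and Taxon 8 — a synapomorphy uniting that clade.
sclerotic ring (derived state '1') is shared by Taxon 2, Taxon 6, Taxon 7, and Taxon 8 — a synapomorphy uniting that clade.
All ingroup taxa share the derived state '0' for dermal ossicles; it defines the ingroup but does not resolve relationships within it.
Only Taxon 6 and Taxon 7 show the derived state '1' for elongate rostrum, supporting them as a clade.
prehensile tail: derived state '1' in Taxon 8 only — an autapomorphy, so it tells us nothing about relationships among taxa.
Most parsimonious ingroup topology: (Taxon 9,(((Taxon 7,Taxon 6),Taxon 8),Taxon 2)).
The clade {Taxon 6, Taxon 7} is supported by elongate rostrum: its derived state '1' occurs in exactly those taxa and in no other taxon (including the outgroup).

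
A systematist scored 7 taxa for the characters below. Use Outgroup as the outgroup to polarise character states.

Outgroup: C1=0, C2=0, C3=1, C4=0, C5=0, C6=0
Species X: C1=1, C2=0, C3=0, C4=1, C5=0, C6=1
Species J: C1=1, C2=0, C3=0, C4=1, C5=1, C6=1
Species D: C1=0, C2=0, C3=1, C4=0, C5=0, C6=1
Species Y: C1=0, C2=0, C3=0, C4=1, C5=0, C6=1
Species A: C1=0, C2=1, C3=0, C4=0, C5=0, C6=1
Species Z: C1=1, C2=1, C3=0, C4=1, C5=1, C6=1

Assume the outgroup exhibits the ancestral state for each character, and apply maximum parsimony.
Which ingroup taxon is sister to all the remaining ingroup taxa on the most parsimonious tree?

Species D

Character polarity is set by the outgroup: the derived state is whichever differs from the outgroup's state, so for C3 the derived state is '0', and for the remaining characters it is '1'.
C1: derived state '1' in Species J, Species X, and Species Z only — synapomorphy for {Species J, Species X, Species Z}.
C2 (state '1') occurs in Species A and Species Z but conflicts with the nesting implied by the other characters — most parsimoniously interpreted as homoplasy.
C3: derived state '0' in Species A, Species J, Species X, Species Y, and Species Z only — synapomorphy for {Species A, Species J, Species X, Species Y, Species Z}.
Only Species J, Species X, Species Y, and Species Z show the derived state '1' for C4, supporting them as a clade.
C5: derived state '1' in Species J and Species Z only — synapomorphy for {Species J, Species Z}.
All ingroup taxa share the derived state '1' for C6; it defines the ingroup but does not resolve relationships within it.
Most parsimonious ingroup topology: ((((Species X,(Species J,Species Z)),Species Y),Species A),Species D).
Species D is sister to the clade containing all other ingroup taxa, so it is the earliest-diverging (most basal) ingroup lineage.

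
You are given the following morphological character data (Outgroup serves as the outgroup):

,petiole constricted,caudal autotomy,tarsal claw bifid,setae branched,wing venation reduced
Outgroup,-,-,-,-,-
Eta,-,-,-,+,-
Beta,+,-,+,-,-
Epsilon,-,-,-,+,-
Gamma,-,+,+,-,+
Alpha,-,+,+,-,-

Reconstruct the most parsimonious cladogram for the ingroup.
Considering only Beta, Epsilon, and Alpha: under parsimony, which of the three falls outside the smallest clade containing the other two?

The outgroup has state '-' for every character, so '+' is the derived state throughout.
petiole constricted: derived state '+' in Beta only — an autapomorphy, so it tells us nothing about relationships among taxa.
Only Alpha and Gamma show the derived state '+' for caudal autotomy, supporting them as a clade.
tarsal claw bifid: derived state '+' in Alpha, Beta, and Gamma only — synapomorphy for {Alpha, Beta, Gamma}.
setae branched: derived state '+' in Epsilon and Eta only — synapomorphy for {Epsilon, Eta}.
wing venation reduced: derived state '+' in Gamma only — an autapomorphy, so it tells us nothing about relationships among taxa.
Most parsimonious ingroup topology: ((Eta,Epsilon),(Beta,(Gamma,Alpha))).
Alpha and Beta share a more recent common ancestor with each other than either does with Epsilon, so Epsilon is the least closely related of the three.

Epsilon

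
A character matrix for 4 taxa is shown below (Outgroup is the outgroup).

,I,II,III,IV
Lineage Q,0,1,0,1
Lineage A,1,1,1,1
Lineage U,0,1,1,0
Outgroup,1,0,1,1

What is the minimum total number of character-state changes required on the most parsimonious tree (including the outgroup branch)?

4

Character polarity is set by the outgroup: the derived state is whichever differs from the outgroup's state, so for I, III, IV the derived state is '0', and for the remaining characters it is '1'.
I: derived state '0' in Lineage Q and Lineage U only — synapomorphy for {Lineage Q, Lineage U}.
II (derived state '1') is shared by all ingroup taxa — unites the whole ingroup.
III (derived state '0') is unique to Lineage Q (autapomorphy; uninformative for grouping).
IV (derived state '0') is unique to Lineage U (autapomorphy; uninformative for grouping).
Most parsimonious ingroup topology: ((Lineage Q,Lineage U),Lineage A).
Changes per character on this tree: I: 1; II: 1; III: 1; IV: 1.
Total = 4.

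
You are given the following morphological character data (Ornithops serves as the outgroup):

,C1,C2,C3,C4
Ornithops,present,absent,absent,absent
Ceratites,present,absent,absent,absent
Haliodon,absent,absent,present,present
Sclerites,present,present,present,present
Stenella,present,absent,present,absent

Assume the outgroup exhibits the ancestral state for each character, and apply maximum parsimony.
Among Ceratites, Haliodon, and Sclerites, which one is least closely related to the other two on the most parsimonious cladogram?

Character polarity is set by the outgroup: the derived state is whichever differs from the outgroup's state, so for C1 the derived state is 'absent', and for the remaining characters it is 'present'.
C1: derived state 'absent' in Haliodon only — an autapomorphy, so it tells us nothing about relationships among taxa.
C2 (derived state 'present') is unique to Sclerites (autapomorphy; uninformative for grouping).
Only Haliodon, Sclerites, and Stenella show the derived state 'present' for C3, supporting them as a clade.
Only Haliodon and Sclerites show the derived state 'present' for C4, supporting them as a clade.
Most parsimonious ingroup topology: (Ceratites,((Haliodon,Sclerites),Stenella)).
Haliodon and Sclerites share a more recent common ancestor with each other than either does with Ceratites, so Ceratites is the least closely related of the three.

Ceratites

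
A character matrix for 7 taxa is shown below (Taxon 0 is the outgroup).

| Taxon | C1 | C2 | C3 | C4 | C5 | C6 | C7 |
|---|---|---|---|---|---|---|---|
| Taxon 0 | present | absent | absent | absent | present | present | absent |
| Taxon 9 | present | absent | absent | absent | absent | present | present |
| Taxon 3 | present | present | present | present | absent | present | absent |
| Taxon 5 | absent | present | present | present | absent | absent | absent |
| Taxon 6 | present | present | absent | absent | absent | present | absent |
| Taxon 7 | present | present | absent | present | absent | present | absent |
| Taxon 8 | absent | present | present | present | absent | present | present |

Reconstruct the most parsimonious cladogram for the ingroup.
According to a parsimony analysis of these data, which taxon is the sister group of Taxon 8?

Taxon 5

Character polarity is set by the outgroup: the derived state is whichever differs from the outgroup's state, so for C1, C5, C6 the derived state is 'absent', and for the remaining characters it is 'present'.
C1: derived state 'absent' in Taxon 5 and Taxon 8 only — synapomorphy for {Taxon 5, Taxon 8}.
Only Taxon 3, Taxon 5, Taxon 6, Taxon 7, and Taxon 8 show the derived state 'present' for C2, supporting them as a clade.
C3 (derived state 'present') is shared by Taxon 3, Taxon 5, and Taxon 8 — a synapomorphy uniting that clade.
C4: derived state 'present' in Taxon 3, Taxon 5, Taxon 7, and Taxon 8 only — synapomorphy for {Taxon 3, Taxon 5, Taxon 7, Taxon 8}.
All ingroup taxa share the derived state 'absent' for C5; it defines the ingroup but does not resolve relationships within it.
C6 (derived state 'absent') is unique to Taxon 5 (autapomorphy; uninformative for grouping).
C7 (state 'present') occurs in Taxon 8 and Taxon 9 but conflicts with the nesting implied by the other characters — most parsimoniously interpreted as homoplasy.
Most parsimonious ingroup topology: (Taxon 9,(((Taxon 3,(Taxon 5,Taxon 8)),Taxon 7),Taxon 6)).
Taxon 8 and Taxon 5 form a cherry on this tree, so they are sister taxa.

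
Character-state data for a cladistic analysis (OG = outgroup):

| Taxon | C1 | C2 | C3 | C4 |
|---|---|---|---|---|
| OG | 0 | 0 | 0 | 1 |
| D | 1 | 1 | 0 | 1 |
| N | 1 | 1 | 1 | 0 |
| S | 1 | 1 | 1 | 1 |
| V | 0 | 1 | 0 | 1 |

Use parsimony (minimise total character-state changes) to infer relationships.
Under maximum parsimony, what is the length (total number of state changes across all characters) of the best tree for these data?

Character polarity is set by the outgroup: the derived state is whichever differs from the outgroup's state, so for C4 the derived state is '0', and for the remaining characters it is '1'.
C1: derived state '1' in D, N, and S only — synapomorphy for {D, N, S}.
C2 (derived state '1') is shared by all ingroup taxa — unites the whole ingroup.
Only N and S show the derived state '1' for C3, supporting them as a clade.
C4 (derived state '0') is unique to N (autapomorphy; uninformative for grouping).
Most parsimonious ingroup topology: ((D,(N,S)),V).
Changes per character on this tree: C1: 1; C2: 1; C3: 1; C4: 1.
Total = 4.

4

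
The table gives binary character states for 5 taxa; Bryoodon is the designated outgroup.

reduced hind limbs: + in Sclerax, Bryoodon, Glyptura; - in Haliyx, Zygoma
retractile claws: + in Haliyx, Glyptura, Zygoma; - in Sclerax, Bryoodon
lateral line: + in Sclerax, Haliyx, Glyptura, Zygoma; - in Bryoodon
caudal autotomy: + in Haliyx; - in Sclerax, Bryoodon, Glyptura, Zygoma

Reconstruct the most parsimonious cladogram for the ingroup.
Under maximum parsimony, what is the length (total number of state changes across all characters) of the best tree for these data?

Character polarity is set by the outgroup: the derived state is whichever differs from the outgroup's state, so for reduced hind limbs the derived state is '-', and for the remaining characters it is '+'.
Only Haliyx and Zygoma show the derived state '-' for reduced hind limbs, supporting them as a clade.
Only Glyptura, Haliyx, and Zygoma show the derived state '+' for retractile claws, supporting them as a clade.
All ingroup taxa share the derived state '+' for lateral line; it defines the ingroup but does not resolve relationships within it.
caudal autotomy: derived state '+' in Haliyx only — an autapomorphy, so it tells us nothing about relationships among taxa.
Most parsimonious ingroup topology: (Sclerax,(Glyptura,(Zygoma,Haliyx))).
Changes per character on this tree: reduced hind limbs: 1; retractile claws: 1; lateral line: 1; caudal autotomy: 1.
Total = 4.

4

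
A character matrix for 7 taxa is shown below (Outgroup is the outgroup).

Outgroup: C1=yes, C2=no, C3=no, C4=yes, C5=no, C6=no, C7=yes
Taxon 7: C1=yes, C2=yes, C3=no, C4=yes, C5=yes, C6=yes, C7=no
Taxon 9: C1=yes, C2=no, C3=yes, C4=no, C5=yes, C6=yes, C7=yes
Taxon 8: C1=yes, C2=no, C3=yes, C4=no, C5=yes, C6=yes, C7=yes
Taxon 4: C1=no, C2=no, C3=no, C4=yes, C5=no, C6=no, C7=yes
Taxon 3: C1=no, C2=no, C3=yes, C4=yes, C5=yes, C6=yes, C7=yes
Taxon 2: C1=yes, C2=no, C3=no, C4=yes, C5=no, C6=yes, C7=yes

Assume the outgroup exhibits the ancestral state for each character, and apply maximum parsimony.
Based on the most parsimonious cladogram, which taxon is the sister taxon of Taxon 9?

Taxon 8

Character polarity is set by the outgroup: the derived state is whichever differs from the outgroup's state, so for C1, C4, C7 the derived state is 'no', and for the remaining characters it is 'yes'.
C1 groups Taxon 3 and Taxon 4, which is incompatible with the clades supported by the remaining characters; treating it as convergent (homoplasy) costs fewer steps than any alternative tree.
C2: derived state 'yes' in Taxon 7 only — an autapomorphy, so it tells us nothing about relationships among taxa.
Only Taxon 3, Taxon 8, and Taxon 9 show the derived state 'yes' for C3, supporting them as a clade.
Only Taxon 8 and Taxon 9 show the derived state 'no' for C4, supporting them as a clade.
Only Taxon 3, Taxon 7, Taxon 8, and Taxon 9 show the derived state 'yes' for C5, supporting them as a clade.
C6 (derived state 'yes') is shared by Taxon 2, Taxon 3, Taxon 7, Taxon 8, and Taxon 9 — a synapomorphy uniting that clade.
C7 (derived state 'no') is unique to Taxon 7 (autapomorphy; uninformative for grouping).
Most parsimonious ingroup topology: (((Taxon 7,((Taxon 9,Taxon 8),Taxon 3)),Taxon 2),Taxon 4).
Taxon 9 and Taxon 8 form a cherry on this tree, so they are sister taxa.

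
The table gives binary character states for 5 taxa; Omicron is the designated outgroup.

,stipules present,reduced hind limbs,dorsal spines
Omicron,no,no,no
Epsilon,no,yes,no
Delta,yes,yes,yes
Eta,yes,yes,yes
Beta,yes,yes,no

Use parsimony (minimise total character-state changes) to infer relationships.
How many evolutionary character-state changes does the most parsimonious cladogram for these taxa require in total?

3

The outgroup has state 'no' for every character, so 'yes' is the derived state throughout.
Only Beta, Delta, and Eta show the derived state 'yes' for stipules present, supporting them as a clade.
All ingroup taxa share the derived state 'yes' for reduced hind limbs; it defines the ingroup but does not resolve relationships within it.
dorsal spines: derived state 'yes' in Delta and Eta only — synapomorphy for {Delta, Eta}.
Most parsimonious ingroup topology: (Epsilon,((Delta,Eta),Beta)).
Changes per character on this tree: stipules present: 1; reduced hind limbs: 1; dorsal spines: 1.
Total = 3.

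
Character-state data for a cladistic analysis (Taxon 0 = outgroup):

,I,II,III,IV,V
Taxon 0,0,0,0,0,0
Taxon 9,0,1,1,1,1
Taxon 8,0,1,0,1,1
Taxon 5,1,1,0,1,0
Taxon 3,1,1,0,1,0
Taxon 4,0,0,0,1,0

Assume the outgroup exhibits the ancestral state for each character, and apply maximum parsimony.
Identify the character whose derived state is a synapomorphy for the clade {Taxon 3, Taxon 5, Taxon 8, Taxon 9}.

The outgroup has state '0' for every character, so '1' is the derived state throughout.
I (derived state '1') is shared by Taxon 3 and Taxon 5 — a synapomorphy uniting that clade.
II: derived state '1' in Taxon 3, Taxon 5, Taxon 8, and Taxon 9 only — synapomorphy for {Taxon 3, Taxon 5, Taxon 8, Taxon 9}.
III (derived state '1') is unique to Taxon 9 (autapomorphy; uninformative for grouping).
All ingroup taxa share the derived state '1' for IV; it defines the ingroup but does not resolve relationships within it.
V: derived state '1' in Taxon 8 and Taxon 9 only — synapomorphy for {Taxon 8, Taxon 9}.
Most parsimonious ingroup topology: (((Taxon 9,Taxon 8),(Taxon 5,Taxon 3)),Taxon 4).
The clade {Taxon 3, Taxon 5, Taxon 8, Taxon 9} is supported by II: its derived state '1' occurs in exactly those taxa and in no other taxon (including the outgroup).

II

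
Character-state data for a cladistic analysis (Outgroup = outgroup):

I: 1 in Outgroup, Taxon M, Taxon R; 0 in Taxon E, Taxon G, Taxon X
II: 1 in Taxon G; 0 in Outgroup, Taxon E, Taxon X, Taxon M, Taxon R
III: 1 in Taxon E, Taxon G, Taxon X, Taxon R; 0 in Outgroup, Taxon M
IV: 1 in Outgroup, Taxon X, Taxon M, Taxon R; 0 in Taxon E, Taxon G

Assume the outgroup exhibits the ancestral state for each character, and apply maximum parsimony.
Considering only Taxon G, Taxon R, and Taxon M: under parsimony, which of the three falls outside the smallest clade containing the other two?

Taxon M

Character polarity is set by the outgroup: the derived state is whichever differs from the outgroup's state, so for I, IV the derived state is '0', and for the remaining characters it is '1'.
Only Taxon E, Taxon G, and Taxon X show the derived state '0' for I, supporting them as a clade.
II: derived state '1' in Taxon G only — an autapomorphy, so it tells us nothing about relationships among taxa.
Only Taxon E, Taxon G, Taxon R, and Taxon X show the derived state '1' for III, supporting them as a clade.
IV: derived state '0' in Taxon E and Taxon G only — synapomorphy for {Taxon E, Taxon G}.
Most parsimonious ingroup topology: ((((Taxon E,Taxon G),Taxon X),Taxon R),Taxon M).
Taxon R and Taxon G share a more recent common ancestor with each other than either does with Taxon M, so Taxon M is the least closely related of the three.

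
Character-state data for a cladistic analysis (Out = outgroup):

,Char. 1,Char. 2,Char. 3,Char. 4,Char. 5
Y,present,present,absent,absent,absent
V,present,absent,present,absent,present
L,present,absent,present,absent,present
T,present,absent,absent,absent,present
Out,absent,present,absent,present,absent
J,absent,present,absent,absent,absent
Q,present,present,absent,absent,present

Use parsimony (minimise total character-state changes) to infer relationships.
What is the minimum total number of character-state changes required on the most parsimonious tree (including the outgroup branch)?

Character polarity is set by the outgroup: the derived state is whichever differs from the outgroup's state, so for Char. 2, Char. 4 the derived state is 'absent', and for the remaining characters it is 'present'.
Char. 1 (derived state 'present') is shared by L, Q, T, V, and Y — a synapomorphy uniting that clade.
Char. 2 (derived state 'absent') is shared by L, T, and V — a synapomorphy uniting that clade.
Char. 3: derived state 'present' in L and V only — synapomorphy for {L, V}.
All ingroup taxa share the derived state 'absent' for Char. 4; it defines the ingroup but does not resolve relationships within it.
Only L, Q, T, and V show the derived state 'present' for Char. 5, supporting them as a clade.
Most parsimonious ingroup topology: (J,((((L,V),T),Q),Y)).
Changes per character on this tree: Char. 1: 1; Char. 2: 1; Char. 3: 1; Char. 4: 1; Char. 5: 1.
Total = 5.

5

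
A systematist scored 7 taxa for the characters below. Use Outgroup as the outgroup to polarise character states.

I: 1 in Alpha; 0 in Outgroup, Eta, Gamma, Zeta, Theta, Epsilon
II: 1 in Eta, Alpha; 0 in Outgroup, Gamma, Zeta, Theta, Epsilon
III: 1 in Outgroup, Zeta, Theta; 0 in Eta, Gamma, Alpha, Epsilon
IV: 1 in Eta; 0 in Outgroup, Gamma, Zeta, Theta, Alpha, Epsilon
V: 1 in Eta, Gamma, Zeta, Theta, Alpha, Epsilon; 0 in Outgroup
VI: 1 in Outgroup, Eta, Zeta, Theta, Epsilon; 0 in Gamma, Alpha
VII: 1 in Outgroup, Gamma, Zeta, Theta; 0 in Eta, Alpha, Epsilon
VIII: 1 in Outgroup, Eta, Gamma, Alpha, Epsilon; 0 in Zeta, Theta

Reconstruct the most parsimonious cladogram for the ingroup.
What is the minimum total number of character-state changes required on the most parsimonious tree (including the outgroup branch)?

9

Character polarity is set by the outgroup: the derived state is whichever differs from the outgroup's state, so for III, VI, VII, VIII the derived state is '0', and for the remaining characters it is '1'.
I: derived state '1' in Alpha only — an autapomorphy, so it tells us nothing about relationships among taxa.
Only Alpha and Eta show the derived state '1' for II, supporting them as a clade.
III: derived state '0' in Alpha, Epsilon, Eta, and Gamma only — synapomorphy for {Alpha, Epsilon, Eta, Gamma}.
IV: derived state '1' in Eta only — an autapomorphy, so it tells us nothing about relationships among taxa.
V (derived state '1') is shared by all ingroup taxa — unites the whole ingroup.
VI groups Alpha and Gamma, which is incompatible with the clades supported by the remaining characters; treating it as convergent (homoplasy) costs fewer steps than any alternative tree.
Only Alpha, Epsilon, and Eta show the derived state '0' for VII, supporting them as a clade.
VIII: derived state '0' in Theta and Zeta only — synapomorphy for {Theta, Zeta}.
Most parsimonious ingroup topology: ((((Eta,Alpha),Epsilon),Gamma),(Zeta,Theta)).
Changes per character on this tree: I: 1; II: 1; III: 1; IV: 1; V: 1; VI: 2; VII: 1; VIII: 1.
Total = 9.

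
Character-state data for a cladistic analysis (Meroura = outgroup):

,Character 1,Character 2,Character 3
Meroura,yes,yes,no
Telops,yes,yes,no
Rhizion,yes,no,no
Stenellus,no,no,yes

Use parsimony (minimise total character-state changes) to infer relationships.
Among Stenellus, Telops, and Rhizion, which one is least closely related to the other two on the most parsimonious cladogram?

Character polarity is set by the outgroup: the derived state is whichever differs from the outgroup's state, so for Character 1, Character 2 the derived state is 'no', and for the remaining characters it is 'yes'.
Character 1: derived state 'no' in Stenellus only — an autapomorphy, so it tells us nothing about relationships among taxa.
Character 2 (derived state 'no') is shared by Rhizion and Stenellus — a synapomorphy uniting that clade.
Character 3 (derived state 'yes') is unique to Stenellus (autapomorphy; uninformative for grouping).
Most parsimonious ingroup topology: (Telops,(Rhizion,Stenellus)).
Stenellus and Rhizion share a more recent common ancestor with each other than either does with Telops, so Telops is the least closely related of the three.

Telops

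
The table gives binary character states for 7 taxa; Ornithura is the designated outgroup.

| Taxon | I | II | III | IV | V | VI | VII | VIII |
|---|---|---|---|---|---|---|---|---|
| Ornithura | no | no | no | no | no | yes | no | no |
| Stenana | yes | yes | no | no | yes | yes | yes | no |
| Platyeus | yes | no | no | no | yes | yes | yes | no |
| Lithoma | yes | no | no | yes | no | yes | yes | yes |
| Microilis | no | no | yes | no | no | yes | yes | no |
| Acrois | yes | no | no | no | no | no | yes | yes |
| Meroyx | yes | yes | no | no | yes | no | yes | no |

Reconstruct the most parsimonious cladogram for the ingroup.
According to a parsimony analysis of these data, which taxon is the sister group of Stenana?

Character polarity is set by the outgroup: the derived state is whichever differs from the outgroup's state, so for VI the derived state is 'no', and for the remaining characters it is 'yes'.
I (derived state 'yes') is shared by Acrois, Lithoma, Meroyx, Platyeus, and Stenana — a synapomorphy uniting that clade.
Only Meroyx and Stenana show the derived state 'yes' for II, supporting them as a clade.
III: derived state 'yes' in Microilis only — an autapomorphy, so it tells us nothing about relationships among taxa.
IV (derived state 'yes') is unique to Lithoma (autapomorphy; uninformative for grouping).
V: derived state 'yes' in Meroyx, Platyeus, and Stenana only — synapomorphy for {Meroyx, Platyeus, Stenana}.
VI groups Acrois and Meroyx, which is incompatible with the clades supported by the remaining characters; treating it as convergent (homoplasy) costs fewer steps than any alternative tree.
All ingroup taxa share the derived state 'yes' for VII; it defines the ingroup but does not resolve relationships within it.
Only Acrois and Lithoma show the derived state 'yes' for VIII, supporting them as a clade.
Most parsimonious ingroup topology: ((((Stenana,Meroyx),Platyeus),(Lithoma,Acrois)),Microilis).
Stenana and Meroyx form a cherry on this tree, so they are sister taxa.

Meroyx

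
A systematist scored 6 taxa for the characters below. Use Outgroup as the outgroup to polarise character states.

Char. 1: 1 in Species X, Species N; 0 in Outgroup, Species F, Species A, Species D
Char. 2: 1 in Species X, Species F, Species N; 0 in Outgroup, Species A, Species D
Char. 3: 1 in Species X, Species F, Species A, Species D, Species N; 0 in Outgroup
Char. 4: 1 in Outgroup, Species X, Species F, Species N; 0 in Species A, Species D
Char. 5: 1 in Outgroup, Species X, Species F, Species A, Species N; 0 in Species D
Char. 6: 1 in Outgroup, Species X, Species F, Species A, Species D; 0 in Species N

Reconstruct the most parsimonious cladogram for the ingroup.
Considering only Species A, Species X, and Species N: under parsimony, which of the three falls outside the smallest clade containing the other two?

Character polarity is set by the outgroup: the derived state is whichever differs from the outgroup's state, so for Char. 4, Char. 5, Char. 6 the derived state is '0', and for the remaining characters it is '1'.
Char. 1 (derived state '1') is shared by Species N and Species X — a synapomorphy uniting that clade.
Only Species F, Species N, and Species X show the derived state '1' for Char. 2, supporting them as a clade.
Char. 3 (derived state '1') is shared by all ingroup taxa — unites the whole ingroup.
Char. 4 (derived state '0') is shared by Species A and Species D — a synapomorphy uniting that clade.
Char. 5: derived state '0' in Species D only — an autapomorphy, so it tells us nothing about relationships among taxa.
Char. 6: derived state '0' in Species N only — an autapomorphy, so it tells us nothing about relationships among taxa.
Most parsimonious ingroup topology: (((Species X,Species N),Species F),(Species A,Species D)).
Species N and Species X share a more recent common ancestor with each other than either does with Species A, so Species A is the least closely related of the three.

Species A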